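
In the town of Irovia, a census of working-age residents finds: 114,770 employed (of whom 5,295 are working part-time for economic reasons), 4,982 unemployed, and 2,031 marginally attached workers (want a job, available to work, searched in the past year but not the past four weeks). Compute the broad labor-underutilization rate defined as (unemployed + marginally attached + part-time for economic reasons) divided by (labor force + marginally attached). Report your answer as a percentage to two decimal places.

Broad underutilization rate ≈ 10.11%.

Labor force = 114,770 + 4,982 = 119,752.
Numerator = 4,982 + 2,031 + 5,295 = 12,308.
Denominator = 119,752 + 2,031 = 121,783.
Broad rate = 12,308 / 121,783 = 10.11%.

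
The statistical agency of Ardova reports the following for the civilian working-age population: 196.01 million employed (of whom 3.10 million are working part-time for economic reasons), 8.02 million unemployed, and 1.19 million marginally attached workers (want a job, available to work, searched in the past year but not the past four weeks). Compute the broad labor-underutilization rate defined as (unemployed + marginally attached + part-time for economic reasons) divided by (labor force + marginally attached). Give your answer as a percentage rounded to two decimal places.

Labor force = 196.01 + 8.02 = 204.03 million.
Numerator = 8.02 + 1.19 + 3.10 = 12.31 million.
Denominator = 204.03 + 1.19 = 205.22 million.
Broad rate = 12.31 / 205.22 = 6.00%.

Broad underutilization rate ≈ 6.00%.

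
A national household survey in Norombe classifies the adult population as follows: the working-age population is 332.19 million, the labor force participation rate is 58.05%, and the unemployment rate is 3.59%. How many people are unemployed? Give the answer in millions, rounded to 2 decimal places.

Labor force = 0.5805 × 332.19 = 192.84 million.
Unemployed = 0.0359 × 192.84 ≈ 6.92 million.

About 6.92 million are unemployed.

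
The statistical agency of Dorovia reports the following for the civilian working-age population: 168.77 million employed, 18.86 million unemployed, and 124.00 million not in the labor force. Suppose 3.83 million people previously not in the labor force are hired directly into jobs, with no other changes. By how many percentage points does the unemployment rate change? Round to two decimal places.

The unemployment rate changes by −0.20 percentage points.

Initially, labor force = 168.77 + 18.86 = 187.63 million, so u = 18.86/187.63 = 10.05%.
After the change, employed and labor force both rise by 3.83; unemployed unchanged → E = 172.60, U = 18.86, labor force = 191.46 million.
New unemployment rate = 18.86 / 191.46 = 9.85%.
Change = 9.85% − 10.05% = −0.20 percentage points.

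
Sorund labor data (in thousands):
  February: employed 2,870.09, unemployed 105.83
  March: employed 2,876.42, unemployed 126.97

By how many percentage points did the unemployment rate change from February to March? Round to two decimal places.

The unemployment rate changed by +0.67 percentage points.

February: labor force = 2,870.09 + 105.83 = 2,975.92; u = 105.83/2,975.92 = 3.56%.
March: labor force = 2,876.42 + 126.97 = 3,003.39; u = 126.97/3,003.39 = 4.23%.
Change = 4.23% − 3.56% = +0.67 pp.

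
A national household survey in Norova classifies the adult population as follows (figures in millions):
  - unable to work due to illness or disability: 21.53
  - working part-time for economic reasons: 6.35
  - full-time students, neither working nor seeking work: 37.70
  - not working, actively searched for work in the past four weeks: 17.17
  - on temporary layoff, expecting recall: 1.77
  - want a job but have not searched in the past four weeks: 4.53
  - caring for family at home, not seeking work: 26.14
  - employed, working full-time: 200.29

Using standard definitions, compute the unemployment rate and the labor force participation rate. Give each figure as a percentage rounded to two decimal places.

Employed = 6.35 + 200.29 = 206.64 million (anyone who worked, including part-time for economic reasons, counts as employed).
Unemployed = 17.17 + 1.77 = 18.94 million (jobless and actively searching, or on temporary layoff).
Labor force = 206.64 + 18.94 = 225.58 million.
Not in labor force = 21.53 + 37.70 + 4.53 + 26.14 = 89.90 million (those not working and not actively searching are outside the labor force — including those who want a job but have given up searching).
Civilian working-age population = 225.58 + 89.90 = 315.48 million.
Unemployment rate = 18.94 / 225.58 = 8.40%.
Labor force participation rate = 225.58 / 315.48 = 71.50%.

Unemployment rate ≈ 8.40%; labor force participation rate ≈ 71.50%.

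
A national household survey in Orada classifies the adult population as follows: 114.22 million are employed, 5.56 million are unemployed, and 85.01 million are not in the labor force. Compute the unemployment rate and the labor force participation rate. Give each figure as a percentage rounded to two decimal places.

Unemployment rate ≈ 4.64%; labor force participation rate ≈ 58.49%.

Labor force = employed + unemployed = 114.22 + 5.56 = 119.78 million.
Working-age population = 119.78 + 85.01 = 204.79 million.
Unemployment rate = 5.56 / 119.78 = 4.64%.
Labor force participation rate = 119.78 / 204.79 = 58.49%.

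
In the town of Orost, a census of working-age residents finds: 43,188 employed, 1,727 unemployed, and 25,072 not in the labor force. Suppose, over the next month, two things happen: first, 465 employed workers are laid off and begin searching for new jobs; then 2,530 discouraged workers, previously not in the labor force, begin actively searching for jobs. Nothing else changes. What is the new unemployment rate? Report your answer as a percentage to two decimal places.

New unemployment rate ≈ 9.95%.

Initially, labor force = 43,188 + 1,727 = 44,915, so u = 1,727/44,915 = 3.85%.
After the first change, employed falls and unemployed rises by 465; labor force unchanged → E = 42,723, U = 2,192, labor force = 44,915.
After the second change, unemployed and labor force both rise by 2,530 → E = 42,723, U = 4,722, labor force = 47,445.
New unemployment rate = 4,722 / 47,445 = 9.95%.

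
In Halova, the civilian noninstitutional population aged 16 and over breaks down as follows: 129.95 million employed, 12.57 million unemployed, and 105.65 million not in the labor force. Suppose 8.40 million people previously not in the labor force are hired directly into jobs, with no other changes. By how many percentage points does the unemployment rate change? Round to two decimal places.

The unemployment rate changes by −0.49 percentage points.

Initially, labor force = 129.95 + 12.57 = 142.52 million, so u = 12.57/142.52 = 8.82%.
After the change, employed and labor force both rise by 8.40; unemployed unchanged → E = 138.35, U = 12.57, labor force = 150.92 million.
New unemployment rate = 12.57 / 150.92 = 8.33%.
Change = 8.33% − 8.82% = −0.49 percentage points.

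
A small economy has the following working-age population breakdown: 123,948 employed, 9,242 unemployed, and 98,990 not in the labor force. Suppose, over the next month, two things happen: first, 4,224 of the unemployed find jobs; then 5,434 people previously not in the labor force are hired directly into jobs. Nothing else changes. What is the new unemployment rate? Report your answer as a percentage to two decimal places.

Initially, labor force = 123,948 + 9,242 = 133,190, so u = 9,242/133,190 = 6.94%.
After the first change, unemployed falls and employed rises by 4,224; labor force unchanged → E = 128,172, U = 5,018, labor force = 133,190.
After the second change, employed and labor force both rise by 5,434; unemployed unchanged → E = 133,606, U = 5,018, labor force = 138,624.
New unemployment rate = 5,018 / 138,624 = 3.62%.

New unemployment rate ≈ 3.62%.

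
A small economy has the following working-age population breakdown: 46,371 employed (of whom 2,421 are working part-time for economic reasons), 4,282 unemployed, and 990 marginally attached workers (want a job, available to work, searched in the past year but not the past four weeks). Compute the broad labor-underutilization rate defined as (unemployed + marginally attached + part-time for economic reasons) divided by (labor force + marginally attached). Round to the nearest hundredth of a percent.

Broad underutilization rate ≈ 14.90%.

Labor force = 46,371 + 4,282 = 50,653.
Numerator = 4,282 + 990 + 2,421 = 7,693.
Denominator = 50,653 + 990 = 51,643.
Broad rate = 7,693 / 51,643 = 14.90%.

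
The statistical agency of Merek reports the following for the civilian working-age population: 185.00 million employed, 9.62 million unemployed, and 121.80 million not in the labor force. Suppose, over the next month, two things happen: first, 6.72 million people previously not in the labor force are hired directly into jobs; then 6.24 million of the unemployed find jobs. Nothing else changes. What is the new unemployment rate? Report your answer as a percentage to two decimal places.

Initially, labor force = 185.00 + 9.62 = 194.62 million, so u = 9.62/194.62 = 4.94%.
After the first change, employed and labor force both rise by 6.72; unemployed unchanged → E = 191.72, U = 9.62, labor force = 201.34 million.
After the second change, unemployed falls and employed rises by 6.24; labor force unchanged → E = 197.96, U = 3.38, labor force = 201.34 million.
New unemployment rate = 3.38 / 201.34 = 1.68%.

New unemployment rate ≈ 1.68%.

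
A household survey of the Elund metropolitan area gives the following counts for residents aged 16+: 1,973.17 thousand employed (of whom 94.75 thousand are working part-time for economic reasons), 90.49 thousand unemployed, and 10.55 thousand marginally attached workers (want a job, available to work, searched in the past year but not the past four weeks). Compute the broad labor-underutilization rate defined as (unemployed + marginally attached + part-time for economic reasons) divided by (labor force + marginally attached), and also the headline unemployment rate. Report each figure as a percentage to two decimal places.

Broad underutilization rate ≈ 9.44%; headline unemployment rate ≈ 4.38%.

Labor force = 1,973.17 + 90.49 = 2,063.66 thousand.
Numerator = 90.49 + 10.55 + 94.75 = 195.79 thousand.
Denominator = 2,063.66 + 10.55 = 2,074.21 thousand.
Broad rate = 195.79 / 2,074.21 = 9.44%.
Headline unemployment rate = 90.49 / 2,063.66 = 4.38%.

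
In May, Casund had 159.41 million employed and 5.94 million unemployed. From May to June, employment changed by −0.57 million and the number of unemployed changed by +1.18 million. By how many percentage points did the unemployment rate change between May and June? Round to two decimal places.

May: labor force = 159.41 + 5.94 = 165.35; u = 5.94/165.35 = 3.59%.
June: labor force = 158.84 + 7.12 = 165.96; u = 7.12/165.96 = 4.29%.
Change = 4.29% − 3.59% = +0.70 pp.

The unemployment rate changed by +0.70 percentage points.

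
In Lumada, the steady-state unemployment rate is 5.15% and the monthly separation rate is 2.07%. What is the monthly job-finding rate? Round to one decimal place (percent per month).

From u* = s/(s+f): f = s·(1−u)/u.
f = 2.07 × (1 − 0.0515) / 0.0515 = 1.9634 / 0.0515 ≈ 38.1% per month.

Job-finding rate ≈ 38.1% per month.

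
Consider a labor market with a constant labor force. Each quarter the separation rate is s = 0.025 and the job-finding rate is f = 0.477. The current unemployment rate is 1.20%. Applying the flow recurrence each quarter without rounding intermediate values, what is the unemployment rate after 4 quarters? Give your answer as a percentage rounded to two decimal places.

With a fixed labor force, u_{t+1} = u_t + s·(1−u_t) − f·u_t = u_t·(1−s−f) + s.
Here 1−s−f = 0.498 and s = 0.025.
u_1 = 0.012000 × 0.498 + 0.025 = 0.030976.
u_2 = 0.030976 × 0.498 + 0.025 = 0.040426.
u_3 = 0.040426 × 0.498 + 0.025 = 0.045132.
u_4 = 0.045132 × 0.498 + 0.025 = 0.047476.

Unemployment rate after four quarters ≈ 4.75%.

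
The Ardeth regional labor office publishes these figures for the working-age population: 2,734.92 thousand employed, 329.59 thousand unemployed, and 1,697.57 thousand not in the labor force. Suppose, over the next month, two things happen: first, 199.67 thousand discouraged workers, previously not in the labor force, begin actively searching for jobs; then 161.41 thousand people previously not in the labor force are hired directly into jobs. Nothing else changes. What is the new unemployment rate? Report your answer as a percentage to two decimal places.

Initially, labor force = 2,734.92 + 329.59 = 3,064.51 thousand, so u = 329.59/3,064.51 = 10.76%.
After the first change, unemployed and labor force both rise by 199.67 → E = 2,734.92, U = 529.26, labor force = 3,264.18 thousand.
After the second change, employed and labor force both rise by 161.41; unemployed unchanged → E = 2,896.33, U = 529.26, labor force = 3,425.59 thousand.
New unemployment rate = 529.26 / 3,425.59 = 15.45%.

New unemployment rate ≈ 15.45%.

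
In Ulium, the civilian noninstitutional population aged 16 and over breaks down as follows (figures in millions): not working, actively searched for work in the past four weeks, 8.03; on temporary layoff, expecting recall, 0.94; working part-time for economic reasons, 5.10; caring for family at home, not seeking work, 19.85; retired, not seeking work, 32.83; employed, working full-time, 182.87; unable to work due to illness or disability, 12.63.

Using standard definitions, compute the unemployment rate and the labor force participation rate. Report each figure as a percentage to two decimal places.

Employed = 5.10 + 182.87 = 187.97 million (anyone who worked, including part-time for economic reasons, counts as employed).
Unemployed = 8.03 + 0.94 = 8.97 million (jobless and actively searching, or on temporary layoff).
Labor force = 187.97 + 8.97 = 196.94 million.
Not in labor force = 19.85 + 32.83 + 12.63 = 65.31 million (those not working and not actively searching are outside the labor force).
Civilian working-age population = 196.94 + 65.31 = 262.25 million.
Unemployment rate = 8.97 / 196.94 = 4.55%.
Labor force participation rate = 196.94 / 262.25 = 75.10%.

Unemployment rate ≈ 4.55%; labor force participation rate ≈ 75.10%.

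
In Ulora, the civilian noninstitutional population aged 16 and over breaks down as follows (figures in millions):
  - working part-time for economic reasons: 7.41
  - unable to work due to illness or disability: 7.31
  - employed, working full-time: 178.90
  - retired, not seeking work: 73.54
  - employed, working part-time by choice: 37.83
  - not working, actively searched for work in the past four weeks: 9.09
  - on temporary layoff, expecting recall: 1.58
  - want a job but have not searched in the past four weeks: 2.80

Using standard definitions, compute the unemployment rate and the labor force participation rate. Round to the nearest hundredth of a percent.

Employed = 7.41 + 178.90 + 37.83 = 224.14 million (anyone who worked, including part-time for economic reasons, counts as employed).
Unemployed = 9.09 + 1.58 = 10.67 million (jobless and actively searching, or on temporary layoff).
Labor force = 224.14 + 10.67 = 234.81 million.
Not in labor force = 7.31 + 73.54 + 2.80 = 83.65 million (those not working and not actively searching are outside the labor force — including those who want a job but have given up searching).
Civilian working-age population = 234.81 + 83.65 = 318.46 million.
Unemployment rate = 10.67 / 234.81 = 4.54%.
Labor force participation rate = 234.81 / 318.46 = 73.73%.

Unemployment rate ≈ 4.54%; labor force participation rate ≈ 73.73%.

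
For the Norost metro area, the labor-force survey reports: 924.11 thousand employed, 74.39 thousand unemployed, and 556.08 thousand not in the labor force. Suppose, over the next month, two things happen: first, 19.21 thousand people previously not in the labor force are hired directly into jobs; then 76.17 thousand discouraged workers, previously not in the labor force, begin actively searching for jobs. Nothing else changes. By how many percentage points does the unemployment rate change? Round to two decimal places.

Initially, labor force = 924.11 + 74.39 = 998.50 thousand, so u = 74.39/998.50 = 7.45%.
After the first change, employed and labor force both rise by 19.21; unemployed unchanged → E = 943.32, U = 74.39, labor force = 1,017.71 thousand.
After the second change, unemployed and labor force both rise by 76.17 → E = 943.32, U = 150.56, labor force = 1,093.88 thousand.
New unemployment rate = 150.56 / 1,093.88 = 13.76%.
Change = 13.76% − 7.45% = +6.31 percentage points.

The unemployment rate changes by +6.31 percentage points.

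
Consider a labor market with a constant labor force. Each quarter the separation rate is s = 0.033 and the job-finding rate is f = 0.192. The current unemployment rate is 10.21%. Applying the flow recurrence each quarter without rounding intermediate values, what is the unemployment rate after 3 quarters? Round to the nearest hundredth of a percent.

With a fixed labor force, u_{t+1} = u_t + s·(1−u_t) − f·u_t = u_t·(1−s−f) + s.
Here 1−s−f = 0.775 and s = 0.033.
u_1 = 0.102100 × 0.775 + 0.033 = 0.112128.
u_2 = 0.112128 × 0.775 + 0.033 = 0.119899.
u_3 = 0.119899 × 0.775 + 0.033 = 0.125922.

Unemployment rate after three quarters ≈ 12.59%.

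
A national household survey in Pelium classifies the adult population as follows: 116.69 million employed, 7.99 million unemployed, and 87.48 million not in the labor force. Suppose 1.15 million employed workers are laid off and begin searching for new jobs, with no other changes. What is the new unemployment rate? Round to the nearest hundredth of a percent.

New unemployment rate ≈ 7.33%.

Initially, labor force = 116.69 + 7.99 = 124.68 million, so u = 7.99/124.68 = 6.41%.
After the change, employed falls and unemployed rises by 1.15; labor force unchanged → E = 115.54, U = 9.14, labor force = 124.68 million.
New unemployment rate = 9.14 / 124.68 = 7.33%.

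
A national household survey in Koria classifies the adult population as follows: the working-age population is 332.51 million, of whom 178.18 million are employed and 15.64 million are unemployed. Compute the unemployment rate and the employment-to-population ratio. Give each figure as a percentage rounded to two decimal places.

Unemployment rate ≈ 8.07%; employment-population ratio ≈ 53.59%.

Labor force = employed + unemployed = 178.18 + 15.64 = 193.82 million.
Unemployment rate = 15.64 / 193.82 = 8.07%.
Employment-population ratio = 178.18 / 332.51 = 53.59%.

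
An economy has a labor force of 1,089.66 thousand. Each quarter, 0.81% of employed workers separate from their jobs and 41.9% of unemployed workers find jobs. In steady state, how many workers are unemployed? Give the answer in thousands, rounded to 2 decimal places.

About 20.67 thousand are unemployed in steady state.

Steady-state unemployment rate u* = s/(s+f) = 0.81/(0.81+41.9) = 0.018965.
Unemployed = u* × labor force = 0.018965 × 1,089.66 ≈ 20.67 thousand.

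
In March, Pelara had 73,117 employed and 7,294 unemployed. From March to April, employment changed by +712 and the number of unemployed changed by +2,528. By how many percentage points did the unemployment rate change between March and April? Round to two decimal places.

March: labor force = 73,117 + 7,294 = 80,411; u = 7,294/80,411 = 9.07%.
April: labor force = 73,829 + 9,822 = 83,651; u = 9,822/83,651 = 11.74%.
Change = 11.74% − 9.07% = +2.67 pp.

The unemployment rate changed by +2.67 percentage points.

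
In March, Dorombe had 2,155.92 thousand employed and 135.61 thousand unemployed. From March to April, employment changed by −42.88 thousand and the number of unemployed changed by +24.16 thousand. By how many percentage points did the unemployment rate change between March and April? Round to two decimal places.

March: labor force = 2,155.92 + 135.61 = 2,291.53; u = 135.61/2,291.53 = 5.92%.
April: labor force = 2,113.04 + 159.77 = 2,272.81; u = 159.77/2,272.81 = 7.03%.
Change = 7.03% − 5.92% = +1.11 pp.

The unemployment rate changed by +1.11 percentage points.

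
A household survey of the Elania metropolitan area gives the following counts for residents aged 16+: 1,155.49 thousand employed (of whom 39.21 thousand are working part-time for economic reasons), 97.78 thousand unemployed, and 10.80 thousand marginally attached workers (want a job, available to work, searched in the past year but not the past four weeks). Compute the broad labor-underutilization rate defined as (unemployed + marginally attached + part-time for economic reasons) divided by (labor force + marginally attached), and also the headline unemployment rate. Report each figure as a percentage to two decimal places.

Labor force = 1,155.49 + 97.78 = 1,253.27 thousand.
Numerator = 97.78 + 10.80 + 39.21 = 147.79 thousand.
Denominator = 1,253.27 + 10.80 = 1,264.07 thousand.
Broad rate = 147.79 / 1,264.07 = 11.69%.
Headline unemployment rate = 97.78 / 1,253.27 = 7.80%.

Broad underutilization rate ≈ 11.69%; headline unemployment rate ≈ 7.80%.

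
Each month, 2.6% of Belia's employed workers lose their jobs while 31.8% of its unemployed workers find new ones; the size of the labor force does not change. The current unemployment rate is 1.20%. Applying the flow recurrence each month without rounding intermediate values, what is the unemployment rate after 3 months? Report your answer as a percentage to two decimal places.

With a fixed labor force, u_{t+1} = u_t + s·(1−u_t) − f·u_t = u_t·(1−s−f) + s.
Here 1−s−f = 0.656 and s = 0.026.
u_1 = 0.012000 × 0.656 + 0.026 = 0.033872.
u_2 = 0.033872 × 0.656 + 0.026 = 0.048220.
u_3 = 0.048220 × 0.656 + 0.026 = 0.057632.

Unemployment rate after three months ≈ 5.76%.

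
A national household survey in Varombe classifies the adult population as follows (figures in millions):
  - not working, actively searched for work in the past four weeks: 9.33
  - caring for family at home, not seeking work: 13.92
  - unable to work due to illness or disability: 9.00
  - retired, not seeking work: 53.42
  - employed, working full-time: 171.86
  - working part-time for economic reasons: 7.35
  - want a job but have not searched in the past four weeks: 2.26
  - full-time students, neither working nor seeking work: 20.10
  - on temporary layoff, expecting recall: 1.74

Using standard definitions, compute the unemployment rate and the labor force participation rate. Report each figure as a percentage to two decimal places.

Unemployment rate ≈ 5.82%; labor force participation rate ≈ 65.85%.

Employed = 171.86 + 7.35 = 179.21 million (anyone who worked, including part-time for economic reasons, counts as employed).
Unemployed = 9.33 + 1.74 = 11.07 million (jobless and actively searching, or on temporary layoff).
Labor force = 179.21 + 11.07 = 190.28 million.
Not in labor force = 13.92 + 9.00 + 53.42 + 2.26 + 20.10 = 98.70 million (those not working and not actively searching are outside the labor force — including those who want a job but have given up searching).
Civilian working-age population = 190.28 + 98.70 = 288.98 million.
Unemployment rate = 11.07 / 190.28 = 5.82%.
Labor force participation rate = 190.28 / 288.98 = 65.85%.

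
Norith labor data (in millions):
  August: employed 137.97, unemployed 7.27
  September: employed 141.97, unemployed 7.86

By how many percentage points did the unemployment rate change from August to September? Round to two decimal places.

August: labor force = 137.97 + 7.27 = 145.24; u = 7.27/145.24 = 5.01%.
September: labor force = 141.97 + 7.86 = 149.83; u = 7.86/149.83 = 5.25%.
Change = 5.25% − 5.01% = +0.24 pp.

The unemployment rate changed by +0.24 percentage points.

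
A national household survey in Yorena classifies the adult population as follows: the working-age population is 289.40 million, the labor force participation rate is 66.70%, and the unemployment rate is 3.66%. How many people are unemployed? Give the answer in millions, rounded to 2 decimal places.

About 7.06 million are unemployed.

Labor force = 0.6670 × 289.40 = 193.03 million.
Unemployed = 0.0366 × 193.03 ≈ 7.06 million.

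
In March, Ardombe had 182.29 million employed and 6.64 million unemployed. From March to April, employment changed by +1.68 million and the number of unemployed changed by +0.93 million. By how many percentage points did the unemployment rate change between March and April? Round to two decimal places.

March: labor force = 182.29 + 6.64 = 188.93; u = 6.64/188.93 = 3.51%.
April: labor force = 183.97 + 7.57 = 191.54; u = 7.57/191.54 = 3.95%.
Change = 3.95% − 3.51% = +0.44 pp.

The unemployment rate changed by +0.44 percentage points.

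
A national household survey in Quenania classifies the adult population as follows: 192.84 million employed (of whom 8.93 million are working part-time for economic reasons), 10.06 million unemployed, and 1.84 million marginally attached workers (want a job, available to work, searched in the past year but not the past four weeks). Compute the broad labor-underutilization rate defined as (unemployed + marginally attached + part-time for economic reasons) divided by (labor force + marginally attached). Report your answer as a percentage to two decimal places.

Broad underutilization rate ≈ 10.17%.

Labor force = 192.84 + 10.06 = 202.90 million.
Numerator = 10.06 + 1.84 + 8.93 = 20.83 million.
Denominator = 202.90 + 1.84 = 204.74 million.
Broad rate = 20.83 / 204.74 = 10.17%.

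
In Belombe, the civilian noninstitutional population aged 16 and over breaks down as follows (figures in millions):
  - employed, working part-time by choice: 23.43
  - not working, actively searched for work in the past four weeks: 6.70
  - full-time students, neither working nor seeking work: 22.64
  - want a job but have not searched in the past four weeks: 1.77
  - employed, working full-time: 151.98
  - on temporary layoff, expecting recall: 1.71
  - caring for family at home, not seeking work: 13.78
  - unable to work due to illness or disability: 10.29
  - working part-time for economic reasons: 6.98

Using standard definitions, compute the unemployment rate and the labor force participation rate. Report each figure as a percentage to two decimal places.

Unemployment rate ≈ 4.41%; labor force participation rate ≈ 79.74%.

Employed = 23.43 + 151.98 + 6.98 = 182.39 million (anyone who worked, including part-time for economic reasons, counts as employed).
Unemployed = 6.70 + 1.71 = 8.41 million (jobless and actively searching, or on temporary layoff).
Labor force = 182.39 + 8.41 = 190.80 million.
Not in labor force = 22.64 + 1.77 + 13.78 + 10.29 = 48.48 million (those not working and not actively searching are outside the labor force — including those who want a job but have given up searching).
Civilian working-age population = 190.80 + 48.48 = 239.28 million.
Unemployment rate = 8.41 / 190.80 = 4.41%.
Labor force participation rate = 190.80 / 239.28 = 79.74%.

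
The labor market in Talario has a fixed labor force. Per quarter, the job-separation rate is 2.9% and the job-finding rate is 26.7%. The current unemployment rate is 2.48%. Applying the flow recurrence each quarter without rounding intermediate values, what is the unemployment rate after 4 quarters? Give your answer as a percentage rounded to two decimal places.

Unemployment rate after four quarters ≈ 8.00%.

With a fixed labor force, u_{t+1} = u_t + s·(1−u_t) − f·u_t = u_t·(1−s−f) + s.
Here 1−s−f = 0.704 and s = 0.029.
u_1 = 0.024800 × 0.704 + 0.029 = 0.046459.
u_2 = 0.046459 × 0.704 + 0.029 = 0.061707.
u_3 = 0.061707 × 0.704 + 0.029 = 0.072442.
u_4 = 0.072442 × 0.704 + 0.029 = 0.079999.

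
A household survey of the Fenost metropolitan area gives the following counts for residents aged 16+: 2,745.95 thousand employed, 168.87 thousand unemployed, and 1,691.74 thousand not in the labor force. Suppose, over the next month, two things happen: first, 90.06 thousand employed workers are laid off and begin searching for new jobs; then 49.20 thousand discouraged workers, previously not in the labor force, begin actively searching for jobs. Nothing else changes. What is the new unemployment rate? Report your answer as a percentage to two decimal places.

Initially, labor force = 2,745.95 + 168.87 = 2,914.82 thousand, so u = 168.87/2,914.82 = 5.79%.
After the first change, employed falls and unemployed rises by 90.06; labor force unchanged → E = 2,655.89, U = 258.93, labor force = 2,914.82 thousand.
After the second change, unemployed and labor force both rise by 49.20 → E = 2,655.89, U = 308.13, labor force = 2,964.02 thousand.
New unemployment rate = 308.13 / 2,964.02 = 10.40%.

New unemployment rate ≈ 10.40%.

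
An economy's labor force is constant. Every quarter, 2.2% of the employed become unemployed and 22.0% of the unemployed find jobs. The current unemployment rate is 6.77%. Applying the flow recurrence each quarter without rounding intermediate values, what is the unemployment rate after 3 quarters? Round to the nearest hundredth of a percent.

Unemployment rate after three quarters ≈ 8.08%.

With a fixed labor force, u_{t+1} = u_t + s·(1−u_t) − f·u_t = u_t·(1−s−f) + s.
Here 1−s−f = 0.758 and s = 0.022.
u_1 = 0.067700 × 0.758 + 0.022 = 0.073317.
u_2 = 0.073317 × 0.758 + 0.022 = 0.077574.
u_3 = 0.077574 × 0.758 + 0.022 = 0.080801.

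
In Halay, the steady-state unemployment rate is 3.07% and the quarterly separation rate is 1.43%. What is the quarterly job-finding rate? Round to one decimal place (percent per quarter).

Job-finding rate ≈ 45.1% per quarter.

From u* = s/(s+f): f = s·(1−u)/u.
f = 1.43 × (1 − 0.0307) / 0.0307 = 1.3861 / 0.0307 ≈ 45.1% per quarter.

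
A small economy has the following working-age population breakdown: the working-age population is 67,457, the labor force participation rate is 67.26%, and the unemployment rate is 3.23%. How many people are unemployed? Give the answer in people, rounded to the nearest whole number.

Labor force = 0.6726 × 67,457 = 45,372.
Unemployed = 0.0323 × 45,372 ≈ 1,466.

About 1,466 are unemployed.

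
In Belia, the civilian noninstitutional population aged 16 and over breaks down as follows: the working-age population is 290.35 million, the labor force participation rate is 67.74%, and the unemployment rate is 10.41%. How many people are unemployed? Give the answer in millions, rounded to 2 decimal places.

About 20.47 million are unemployed.

Labor force = 0.6774 × 290.35 = 196.68 million.
Unemployed = 0.1041 × 196.68 ≈ 20.47 million.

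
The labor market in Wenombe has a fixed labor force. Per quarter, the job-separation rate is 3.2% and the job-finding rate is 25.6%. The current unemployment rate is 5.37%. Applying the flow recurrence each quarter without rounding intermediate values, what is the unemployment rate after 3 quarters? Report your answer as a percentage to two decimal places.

Unemployment rate after three quarters ≈ 9.04%.

With a fixed labor force, u_{t+1} = u_t + s·(1−u_t) − f·u_t = u_t·(1−s−f) + s.
Here 1−s−f = 0.712 and s = 0.032.
u_1 = 0.053700 × 0.712 + 0.032 = 0.070234.
u_2 = 0.070234 × 0.712 + 0.032 = 0.082007.
u_3 = 0.082007 × 0.712 + 0.032 = 0.090389.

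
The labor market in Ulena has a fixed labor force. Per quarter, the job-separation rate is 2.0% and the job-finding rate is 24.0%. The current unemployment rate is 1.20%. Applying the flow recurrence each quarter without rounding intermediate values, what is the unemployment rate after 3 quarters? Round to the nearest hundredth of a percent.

With a fixed labor force, u_{t+1} = u_t + s·(1−u_t) − f·u_t = u_t·(1−s−f) + s.
Here 1−s−f = 0.740 and s = 0.020.
u_1 = 0.012000 × 0.740 + 0.020 = 0.028880.
u_2 = 0.028880 × 0.740 + 0.020 = 0.041371.
u_3 = 0.041371 × 0.740 + 0.020 = 0.050615.

Unemployment rate after three quarters ≈ 5.06%.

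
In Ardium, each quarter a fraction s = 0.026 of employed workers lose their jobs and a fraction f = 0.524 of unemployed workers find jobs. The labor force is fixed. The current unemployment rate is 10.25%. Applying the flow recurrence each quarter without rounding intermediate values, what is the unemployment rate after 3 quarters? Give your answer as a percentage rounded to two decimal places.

With a fixed labor force, u_{t+1} = u_t + s·(1−u_t) − f·u_t = u_t·(1−s−f) + s.
Here 1−s−f = 0.450 and s = 0.026.
u_1 = 0.102500 × 0.450 + 0.026 = 0.072125.
u_2 = 0.072125 × 0.450 + 0.026 = 0.058456.
u_3 = 0.058456 × 0.450 + 0.026 = 0.052305.

Unemployment rate after three quarters ≈ 5.23%.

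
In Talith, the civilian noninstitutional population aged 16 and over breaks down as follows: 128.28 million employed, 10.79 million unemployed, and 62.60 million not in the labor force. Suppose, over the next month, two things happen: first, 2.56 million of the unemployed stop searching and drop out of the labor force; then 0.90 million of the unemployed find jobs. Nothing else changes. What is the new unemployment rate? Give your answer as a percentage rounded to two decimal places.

New unemployment rate ≈ 5.37%.

Initially, labor force = 128.28 + 10.79 = 139.07 million, so u = 10.79/139.07 = 7.76%.
After the first change, unemployed and labor force both fall by 2.56 → E = 128.28, U = 8.23, labor force = 136.51 million.
After the second change, unemployed falls and employed rises by 0.90; labor force unchanged → E = 129.18, U = 7.33, labor force = 136.51 million.
New unemployment rate = 7.33 / 136.51 = 5.37%.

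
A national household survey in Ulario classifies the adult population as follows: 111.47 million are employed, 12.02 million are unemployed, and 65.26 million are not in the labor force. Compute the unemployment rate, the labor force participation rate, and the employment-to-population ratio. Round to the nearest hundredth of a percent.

Labor force = employed + unemployed = 111.47 + 12.02 = 123.49 million.
Working-age population = 123.49 + 65.26 = 188.75 million.
Unemployment rate = 12.02 / 123.49 = 9.73%.
Labor force participation rate = 123.49 / 188.75 = 65.43%.
Employment-population ratio = 111.47 / 188.75 = 59.06%.

Unemployment rate ≈ 9.73%; labor force participation rate ≈ 65.43%; employment-population ratio ≈ 59.06%.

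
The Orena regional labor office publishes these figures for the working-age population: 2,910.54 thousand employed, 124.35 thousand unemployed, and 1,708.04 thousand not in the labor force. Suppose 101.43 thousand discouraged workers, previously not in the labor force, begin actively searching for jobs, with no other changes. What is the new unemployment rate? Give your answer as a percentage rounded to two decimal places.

New unemployment rate ≈ 7.20%.

Initially, labor force = 2,910.54 + 124.35 = 3,034.89 thousand, so u = 124.35/3,034.89 = 4.10%.
After the change, unemployed and labor force both rise by 101.43 → E = 2,910.54, U = 225.78, labor force = 3,136.32 thousand.
New unemployment rate = 225.78 / 3,136.32 = 7.20%.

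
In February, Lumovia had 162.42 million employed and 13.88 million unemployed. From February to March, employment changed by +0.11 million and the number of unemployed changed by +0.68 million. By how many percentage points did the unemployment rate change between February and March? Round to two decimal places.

February: labor force = 162.42 + 13.88 = 176.30; u = 13.88/176.30 = 7.87%.
March: labor force = 162.53 + 14.56 = 177.09; u = 14.56/177.09 = 8.22%.
Change = 8.22% − 7.87% = +0.35 pp.

The unemployment rate changed by +0.35 percentage points.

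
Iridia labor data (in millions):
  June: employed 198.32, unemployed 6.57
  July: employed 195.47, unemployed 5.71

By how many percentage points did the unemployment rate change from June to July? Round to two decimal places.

June: labor force = 198.32 + 6.57 = 204.89; u = 6.57/204.89 = 3.21%.
July: labor force = 195.47 + 5.71 = 201.18; u = 5.71/201.18 = 2.84%.
Change = 2.84% − 3.21% = −0.37 pp.

The unemployment rate changed by −0.37 percentage points.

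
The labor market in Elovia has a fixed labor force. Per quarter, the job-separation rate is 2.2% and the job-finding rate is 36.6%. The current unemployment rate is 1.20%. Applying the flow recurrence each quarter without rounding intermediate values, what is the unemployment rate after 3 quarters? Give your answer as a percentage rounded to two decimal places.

With a fixed labor force, u_{t+1} = u_t + s·(1−u_t) − f·u_t = u_t·(1−s−f) + s.
Here 1−s−f = 0.612 and s = 0.022.
u_1 = 0.012000 × 0.612 + 0.022 = 0.029344.
u_2 = 0.029344 × 0.612 + 0.022 = 0.039959.
u_3 = 0.039959 × 0.612 + 0.022 = 0.046455.

Unemployment rate after three quarters ≈ 4.65%.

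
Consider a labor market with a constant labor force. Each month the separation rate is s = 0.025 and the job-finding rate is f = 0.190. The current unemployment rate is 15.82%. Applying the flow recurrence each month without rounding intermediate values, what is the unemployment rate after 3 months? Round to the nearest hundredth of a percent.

Unemployment rate after three months ≈ 13.66%.

With a fixed labor force, u_{t+1} = u_t + s·(1−u_t) − f·u_t = u_t·(1−s−f) + s.
Here 1−s−f = 0.785 and s = 0.025.
u_1 = 0.158200 × 0.785 + 0.025 = 0.149187.
u_2 = 0.149187 × 0.785 + 0.025 = 0.142112.
u_3 = 0.142112 × 0.785 + 0.025 = 0.136558.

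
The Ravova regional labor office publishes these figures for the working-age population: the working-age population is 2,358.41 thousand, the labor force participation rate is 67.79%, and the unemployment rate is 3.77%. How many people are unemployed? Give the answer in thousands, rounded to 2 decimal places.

About 60.27 thousand are unemployed.

Labor force = 0.6779 × 2,358.41 = 1,598.77 thousand.
Unemployed = 0.0377 × 1,598.77 ≈ 60.27 thousand.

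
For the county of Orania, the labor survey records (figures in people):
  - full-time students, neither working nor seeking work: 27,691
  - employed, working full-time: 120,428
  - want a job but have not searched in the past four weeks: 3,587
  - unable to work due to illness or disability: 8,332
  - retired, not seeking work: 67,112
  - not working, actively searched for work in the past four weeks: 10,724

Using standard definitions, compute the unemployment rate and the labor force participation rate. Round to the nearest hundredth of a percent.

Unemployment rate ≈ 8.18%; labor force participation rate ≈ 55.14%.

Employed = 120,428.
Unemployed = 10,724.
Labor force = 120,428 + 10,724 = 131,152.
Not in labor force = 27,691 + 3,587 + 8,332 + 67,112 = 106,722 (those not working and not actively searching are outside the labor force — including those who want a job but have given up searching).
Civilian working-age population = 131,152 + 106,722 = 237,874.
Unemployment rate = 10,724 / 131,152 = 8.18%.
Labor force participation rate = 131,152 / 237,874 = 55.14%.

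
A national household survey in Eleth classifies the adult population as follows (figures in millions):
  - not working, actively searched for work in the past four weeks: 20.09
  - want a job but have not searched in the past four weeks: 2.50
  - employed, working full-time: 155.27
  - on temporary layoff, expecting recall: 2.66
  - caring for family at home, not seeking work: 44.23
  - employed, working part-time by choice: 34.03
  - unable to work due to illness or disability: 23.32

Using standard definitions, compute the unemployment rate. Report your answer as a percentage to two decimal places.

Unemployment rate ≈ 10.73%.

Employed = 155.27 + 34.03 = 189.30 million.
Unemployed = 20.09 + 2.66 = 22.75 million (jobless and actively searching, or on temporary layoff).
Labor force = 189.30 + 22.75 = 212.05 million.
Unemployment rate = 22.75 / 212.05 = 10.73%.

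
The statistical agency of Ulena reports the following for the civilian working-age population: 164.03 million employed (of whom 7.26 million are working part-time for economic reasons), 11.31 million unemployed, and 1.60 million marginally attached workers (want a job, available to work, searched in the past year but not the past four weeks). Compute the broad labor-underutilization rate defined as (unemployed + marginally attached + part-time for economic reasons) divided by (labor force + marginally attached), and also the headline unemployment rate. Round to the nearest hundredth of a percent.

Broad underutilization rate ≈ 11.40%; headline unemployment rate ≈ 6.45%.

Labor force = 164.03 + 11.31 = 175.34 million.
Numerator = 11.31 + 1.60 + 7.26 = 20.17 million.
Denominator = 175.34 + 1.60 = 176.94 million.
Broad rate = 20.17 / 176.94 = 11.40%.
Headline unemployment rate = 11.31 / 175.34 = 6.45%.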